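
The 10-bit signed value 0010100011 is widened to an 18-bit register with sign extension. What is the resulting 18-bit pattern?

000000000010100011

MSB of 0010100011 is 0; replicate it into the new high bits.
00000000|0010100011 → 000000000010100011 (still 163).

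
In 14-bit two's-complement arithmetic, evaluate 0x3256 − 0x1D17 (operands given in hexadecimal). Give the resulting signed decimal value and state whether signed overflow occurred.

5439; overflow

0x3256 = 11001001010110 = -3498 (signed)
0x1D17 = 01110100010111 = 7447 (signed)
Subtract via negate-and-add: invert 01110100010111 + 1 = 10001011101001 (i.e. -7447).
  11001001010110
+ 10001011101001
= 01010100111111  (discard carry-out 1)
Result 01010100111111: MSB = 0 → value 5439.
Both addends (after negating the subtrahend) are negative but the stored result is non-negative: signed overflow. The true value -3498 − 7447 = -10945 lies outside [-8192, 8191].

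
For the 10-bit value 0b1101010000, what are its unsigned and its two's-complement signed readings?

Unsigned: 1101010000 = 848.
Signed: MSB=1 → 848 − 1024 = -176.

unsigned = 848, signed = -176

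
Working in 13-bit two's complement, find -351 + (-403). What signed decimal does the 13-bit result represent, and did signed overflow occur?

-351 → 1111010100001
-403 → 1111001101101
  1111010100001
+ 1111001101101
= 1110100001110  (discard carry-out 1)
Result 1110100001110: MSB = 1 → 7438 − 8192 = -754.
Both addends are negative and so is the stored result: no signed overflow.

-754; no overflow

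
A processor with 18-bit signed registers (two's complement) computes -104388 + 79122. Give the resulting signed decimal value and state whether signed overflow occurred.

-25266; no overflow

-104388 → 100110100000111100
79122 → 010011010100010010
  100110100000111100
+ 010011010100010010
= 111001110101001110
Result 111001110101001110: MSB = 1 → 236878 − 262144 = -25266.
Addends have opposite signs, so signed overflow cannot occur.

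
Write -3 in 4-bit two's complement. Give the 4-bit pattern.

|-3| = 3 = 0011 in 4 bits.
Invert the bits: 1100. Add 1: 1101.
Check: 1101 reads as 13 − 16 = -3.

1101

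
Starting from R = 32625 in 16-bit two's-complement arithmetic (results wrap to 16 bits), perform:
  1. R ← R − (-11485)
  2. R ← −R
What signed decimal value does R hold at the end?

Start: R = 32625 = 0111111101110001.
R = 32625 − (-11485) = 44110; wraps to -21426 = 1010110001001110
R = −(-21426) = 21426 = 0101001110110010

21426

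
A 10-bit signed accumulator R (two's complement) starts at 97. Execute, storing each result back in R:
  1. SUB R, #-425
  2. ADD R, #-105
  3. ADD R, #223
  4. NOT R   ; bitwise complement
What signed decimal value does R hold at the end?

383

Start: R = 97 = 0001100001.
R = 97 − (-425) = 522; wraps to -502 = 1000001010
R = -502 + (-105) = -607; wraps to 417 = 0110100001
R = 417 + 223 = 640; wraps to -384 = 1010000000
R = NOT 1010000000 = 0101111111 = 383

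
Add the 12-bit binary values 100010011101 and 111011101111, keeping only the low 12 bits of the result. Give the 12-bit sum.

  100010011101
+ 111011101111
= 011110001100  (discard carry-out 1)

011110001100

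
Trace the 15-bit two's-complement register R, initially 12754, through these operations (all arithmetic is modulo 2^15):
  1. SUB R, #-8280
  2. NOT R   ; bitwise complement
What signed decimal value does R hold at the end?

11733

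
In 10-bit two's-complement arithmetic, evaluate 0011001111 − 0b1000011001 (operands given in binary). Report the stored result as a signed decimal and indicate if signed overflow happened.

-330; overflow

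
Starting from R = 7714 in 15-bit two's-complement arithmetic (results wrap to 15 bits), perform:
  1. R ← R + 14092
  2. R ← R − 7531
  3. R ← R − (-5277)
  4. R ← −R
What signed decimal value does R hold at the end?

13216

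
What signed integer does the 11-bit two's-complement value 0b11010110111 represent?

MSB is 1, so the value is negative.
Invert: 00101001000. Add 1: 00101001001 = 329. So the value is −329.

-329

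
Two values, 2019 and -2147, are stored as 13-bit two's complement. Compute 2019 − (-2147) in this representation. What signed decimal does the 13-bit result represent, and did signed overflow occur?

-4026; overflow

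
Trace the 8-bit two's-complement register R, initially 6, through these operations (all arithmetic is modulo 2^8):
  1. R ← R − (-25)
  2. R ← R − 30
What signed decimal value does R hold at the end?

Start: R = 6 = 00000110.
R = 6 − (-25) = 31 = 00011111
R = 31 − 30 = 1 = 00000001

1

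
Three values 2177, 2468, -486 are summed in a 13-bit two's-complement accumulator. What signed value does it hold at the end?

2177 + 2468 = 4645 → wraps to -3547 (1001000100101)
-3547 + (-486) = -4033 (1000000111111)

-4033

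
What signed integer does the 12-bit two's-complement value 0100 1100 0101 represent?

1221

MSB is 0, so the value is non-negative: 010011000101 = 1221.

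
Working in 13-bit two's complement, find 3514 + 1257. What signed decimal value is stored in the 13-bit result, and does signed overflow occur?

-3421; overflow

3514 → 0110110111010
1257 → 0010011101001
  0110110111010
+ 0010011101001
= 1001010100011
Result 1001010100011: MSB = 1 → 4771 − 8192 = -3421.
Both addends are non-negative but the stored result is negative: signed overflow. The true value 3514 + 1257 = 4771 lies outside [-4096, 4095].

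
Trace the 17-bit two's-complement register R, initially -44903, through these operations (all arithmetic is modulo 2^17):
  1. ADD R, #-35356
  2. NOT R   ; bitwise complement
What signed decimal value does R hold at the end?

-50814

Start: R = -44903 = 10101000010011001.
R = -44903 + (-35356) = -80259; wraps to 50813 = 01100011001111101
R = NOT 01100011001111101 = 10011100110000010 = -50814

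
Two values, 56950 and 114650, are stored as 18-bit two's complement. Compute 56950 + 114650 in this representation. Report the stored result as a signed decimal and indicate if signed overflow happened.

-90544; overflow

56950 → 001101111001110110
114650 → 011011111111011010
  001101111001110110
+ 011011111111011010
= 101001111001010000
Result 101001111001010000: MSB = 1 → 171600 − 262144 = -90544.
Both addends are non-negative but the stored result is negative: signed overflow. The true value 56950 + 114650 = 171600 lies outside [-131072, 131071].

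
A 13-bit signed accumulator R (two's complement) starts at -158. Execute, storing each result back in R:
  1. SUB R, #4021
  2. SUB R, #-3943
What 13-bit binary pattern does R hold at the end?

Start: R = -158 = 1111101100010.
R = -158 − 4021 = -4179; wraps to 4013 = 0111110101101
R = 4013 − (-3943) = 7956; wraps to -236 = 1111100010100

1111100010100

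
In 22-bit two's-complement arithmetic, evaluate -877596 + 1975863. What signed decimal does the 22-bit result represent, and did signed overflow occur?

1098267; no overflow

-877596 → 1100101001101111100100
1975863 → 0111100010011000110111
  1100101001101111100100
+ 0111100010011000110111
= 0100001100001000011011  (discard carry-out 1)
Result 0100001100001000011011: MSB = 0 → value 1098267.
Addends have opposite signs, so signed overflow cannot occur.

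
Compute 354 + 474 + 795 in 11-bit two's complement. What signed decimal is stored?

354 + 474 = 828 (01100111100)
828 + 795 = 1623 → wraps to -425 (11001010111)

-425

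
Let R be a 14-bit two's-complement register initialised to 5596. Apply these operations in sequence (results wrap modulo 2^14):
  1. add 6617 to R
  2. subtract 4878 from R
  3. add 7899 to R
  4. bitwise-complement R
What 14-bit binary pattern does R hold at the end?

00010001111101

Start: R = 5596 = 01010111011100.
R = 5596 + 6617 = 12213; wraps to -4171 = 10111110110101
R = -4171 − 4878 = -9049; wraps to 7335 = 01110010100111
R = 7335 + 7899 = 15234; wraps to -1150 = 11101110000010
R = NOT 11101110000010 = 00010001111101 = 1149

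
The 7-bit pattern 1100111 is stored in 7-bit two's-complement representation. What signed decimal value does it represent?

MSB is 1, so the value is negative.
Unsigned reading: 103. Subtract 2^7 = 128: 103 − 128 = -25.

-25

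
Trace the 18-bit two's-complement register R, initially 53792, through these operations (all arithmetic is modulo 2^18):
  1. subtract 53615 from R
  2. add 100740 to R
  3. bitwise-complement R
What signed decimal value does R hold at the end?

-100918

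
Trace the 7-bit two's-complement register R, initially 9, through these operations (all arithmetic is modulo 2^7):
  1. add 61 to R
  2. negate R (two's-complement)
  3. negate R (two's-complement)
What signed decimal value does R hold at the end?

Start: R = 9 = 0001001.
R = 9 + 61 = 70; wraps to -58 = 1000110
R = −(-58) = 58 = 0111010
R = −(58) = -58 = 1000110

-58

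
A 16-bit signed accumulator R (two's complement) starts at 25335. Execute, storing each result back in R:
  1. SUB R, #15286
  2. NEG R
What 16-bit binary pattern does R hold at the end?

1101100010111111

Start: R = 25335 = 0110001011110111.
R = 25335 − 15286 = 10049 = 0010011101000001
R = −(10049) = -10049 = 1101100010111111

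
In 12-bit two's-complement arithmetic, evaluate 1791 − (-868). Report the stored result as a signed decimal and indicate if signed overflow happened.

1791 → 011011111111
-868 → 110010011100
Subtract via negate-and-add: invert 110010011100 + 1 = 001101100100 (i.e. 868).
  011011111111
+ 001101100100
= 101001100011
Result 101001100011: MSB = 1 → 2659 − 4096 = -1437.
Both addends (after negating the subtrahend) are non-negative but the stored result is negative: signed overflow. The true value 1791 − (-868) = 2659 lies outside [-2048, 2047].

-1437; overflow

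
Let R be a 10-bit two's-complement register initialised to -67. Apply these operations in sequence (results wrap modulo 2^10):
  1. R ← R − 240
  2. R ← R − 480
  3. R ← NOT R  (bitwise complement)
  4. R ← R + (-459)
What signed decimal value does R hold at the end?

Start: R = -67 = 1110111101.
R = -67 − 240 = -307 = 1011001101
R = -307 − 480 = -787; wraps to 237 = 0011101101
R = NOT 0011101101 = 1100010010 = -238
R = -238 + (-459) = -697; wraps to 327 = 0101000111

327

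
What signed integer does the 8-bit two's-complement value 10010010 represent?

-110

MSB is 1, so the value is negative.
Invert: 01101101. Add 1: 01101110 = 110. So the value is −110.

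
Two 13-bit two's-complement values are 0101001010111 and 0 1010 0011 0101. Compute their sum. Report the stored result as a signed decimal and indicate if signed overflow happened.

0101001010111 = 2647 (signed)
0 1010 0011 0101 → 0101000110101 = 2613 (signed)
  0101001010111
+ 0101000110101
= 1010010001100
Result 1010010001100: MSB = 1 → 5260 − 8192 = -2932.
Both addends are non-negative but the stored result is negative: signed overflow. The true value 2647 + 2613 = 5260 lies outside [-4096, 4095].

-2932; overflow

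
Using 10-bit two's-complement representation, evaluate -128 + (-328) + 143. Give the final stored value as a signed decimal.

-313

-128 + (-328) = -456 (1000111000)
-456 + 143 = -313 (1011000111)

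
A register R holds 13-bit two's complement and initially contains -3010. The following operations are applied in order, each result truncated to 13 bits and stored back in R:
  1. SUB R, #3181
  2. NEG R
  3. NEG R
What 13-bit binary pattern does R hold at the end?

0011111010001

Start: R = -3010 = 1010000111110.
R = -3010 − 3181 = -6191; wraps to 2001 = 0011111010001
R = −(2001) = -2001 = 1100000101111
R = −(-2001) = 2001 = 0011111010001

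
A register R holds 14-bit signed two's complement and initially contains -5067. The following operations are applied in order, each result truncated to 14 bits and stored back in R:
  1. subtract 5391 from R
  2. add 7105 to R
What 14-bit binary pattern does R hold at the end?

11001011100111

Start: R = -5067 = 10110000110101.
R = -5067 − 5391 = -10458; wraps to 5926 = 01011100100110
R = 5926 + 7105 = 13031; wraps to -3353 = 11001011100111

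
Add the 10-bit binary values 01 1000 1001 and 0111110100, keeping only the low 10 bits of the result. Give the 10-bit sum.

  0110001001
+ 0111110100
= 1101111101

1101111101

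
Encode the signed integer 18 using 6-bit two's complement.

18 is non-negative, so write it directly in 6 bits: 010010.

010010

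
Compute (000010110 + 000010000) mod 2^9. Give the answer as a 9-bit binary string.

  000010110
+ 000010000
= 000100110

000100110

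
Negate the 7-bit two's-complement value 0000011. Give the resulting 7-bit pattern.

1111101

Invert: 1111100. Add 1: 1111101.
Check: 0000011 = 3, 1111101 = -3.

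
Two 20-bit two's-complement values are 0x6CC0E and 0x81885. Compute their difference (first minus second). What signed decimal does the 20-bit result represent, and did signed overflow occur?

-85111; overflow

0x6CC0E = 01101100110000001110 = 445454 (signed)
0x81885 = 10000001100010000101 = -518011 (signed)
Subtract via negate-and-add: invert 10000001100010000101 + 1 = 01111110011101111011 (i.e. 518011).
  01101100110000001110
+ 01111110011101111011
= 11101011001110001001
Result 11101011001110001001: MSB = 1 → 963465 − 1048576 = -85111.
Both addends (after negating the subtrahend) are non-negative but the stored result is negative: signed overflow. The true value 445454 − (-518011) = 963465 lies outside [-524288, 524287].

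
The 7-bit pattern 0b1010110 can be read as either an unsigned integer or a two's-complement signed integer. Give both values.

Unsigned: 1010110 = 86.
Signed: MSB=1 → 86 − 128 = -42.

unsigned = 86, signed = -42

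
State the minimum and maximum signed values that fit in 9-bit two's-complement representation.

Minimum: −2^8 = -256.
Maximum: 2^8 − 1 = 255.

min = -256, max = 255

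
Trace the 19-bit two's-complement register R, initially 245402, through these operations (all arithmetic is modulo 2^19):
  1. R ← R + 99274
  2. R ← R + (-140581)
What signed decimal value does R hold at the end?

204095

Start: R = 245402 = 0111011111010011010.
R = 245402 + 99274 = 344676; wraps to -179612 = 1010100001001100100
R = -179612 + (-140581) = -320193; wraps to 204095 = 0110001110100111111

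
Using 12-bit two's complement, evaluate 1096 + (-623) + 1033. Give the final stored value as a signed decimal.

1506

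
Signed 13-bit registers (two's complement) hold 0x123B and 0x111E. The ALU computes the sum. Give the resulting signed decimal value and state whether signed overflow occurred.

857; overflow

0x123B = 1001000111011 = -3525 (signed)
0x111E = 1000100011110 = -3810 (signed)
  1001000111011
+ 1000100011110
= 0001101011001  (discard carry-out 1)
Result 0001101011001: MSB = 0 → value 857.
Both addends are negative but the stored result is non-negative: signed overflow. The true value -3525 + (-3810) = -7335 lies outside [-4096, 4095].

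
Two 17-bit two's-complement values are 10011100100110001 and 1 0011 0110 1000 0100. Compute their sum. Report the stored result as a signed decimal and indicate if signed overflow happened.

10011100100110001 = -50895 (signed)
1 0011 0110 1000 0100 → 10011011010000100 = -51580 (signed)
  10011100100110001
+ 10011011010000100
= 00110111110110101  (discard carry-out 1)
Result 00110111110110101: MSB = 0 → value 28597.
Both addends are negative but the stored result is non-negative: signed overflow. The true value -50895 + (-51580) = -102475 lies outside [-65536, 65535].

28597; overflow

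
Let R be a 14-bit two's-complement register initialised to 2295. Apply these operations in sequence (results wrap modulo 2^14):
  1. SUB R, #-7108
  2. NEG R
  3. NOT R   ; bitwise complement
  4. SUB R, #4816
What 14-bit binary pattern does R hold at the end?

Start: R = 2295 = 00100011110111.
R = 2295 − (-7108) = 9403; wraps to -6981 = 10010010111011
R = −(-6981) = 6981 = 01101101000101
R = NOT 01101101000101 = 10010010111010 = -6982
R = -6982 − 4816 = -11798; wraps to 4586 = 01000111101010

01000111101010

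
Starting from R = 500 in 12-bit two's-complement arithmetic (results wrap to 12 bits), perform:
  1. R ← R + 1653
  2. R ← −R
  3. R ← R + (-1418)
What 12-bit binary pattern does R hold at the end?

001000001101

Start: R = 500 = 000111110100.
R = 500 + 1653 = 2153; wraps to -1943 = 100001101001
R = −(-1943) = 1943 = 011110010111
R = 1943 + (-1418) = 525 = 001000001101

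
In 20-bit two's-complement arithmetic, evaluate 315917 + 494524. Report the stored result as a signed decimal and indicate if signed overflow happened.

-238135; overflow

315917 → 01001101001000001101
494524 → 01111000101110111100
  01001101001000001101
+ 01111000101110111100
= 11000101110111001001
Result 11000101110111001001: MSB = 1 → 810441 − 1048576 = -238135.
Both addends are non-negative but the stored result is negative: signed overflow. The true value 315917 + 494524 = 810441 lies outside [-524288, 524287].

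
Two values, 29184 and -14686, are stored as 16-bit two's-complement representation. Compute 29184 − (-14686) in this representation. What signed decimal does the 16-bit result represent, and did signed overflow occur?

-21666; overflow

29184 → 0111001000000000
-14686 → 1100011010100010
Subtract via negate-and-add: invert 1100011010100010 + 1 = 0011100101011110 (i.e. 14686).
  0111001000000000
+ 0011100101011110
= 1010101101011110
Result 1010101101011110: MSB = 1 → 43870 − 65536 = -21666.
Both addends (after negating the subtrahend) are non-negative but the stored result is negative: signed overflow. The true value 29184 − (-14686) = 43870 lies outside [-32768, 32767].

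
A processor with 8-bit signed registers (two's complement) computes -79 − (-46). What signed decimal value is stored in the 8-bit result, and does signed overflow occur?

-79 → 10110001
-46 → 11010010
Subtract via negate-and-add: invert 11010010 + 1 = 00101110 (i.e. 46).
  10110001
+ 00101110
= 11011111
Result 11011111: MSB = 1 → 223 − 256 = -33.
Addends (after negating the subtrahend) have opposite signs, so signed overflow cannot occur.

-33; no overflow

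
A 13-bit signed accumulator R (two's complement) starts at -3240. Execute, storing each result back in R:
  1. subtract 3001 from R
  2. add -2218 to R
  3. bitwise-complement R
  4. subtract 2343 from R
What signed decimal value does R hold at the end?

-2077

Start: R = -3240 = 1001101011000.
R = -3240 − 3001 = -6241; wraps to 1951 = 0011110011111
R = 1951 + (-2218) = -267 = 1111011110101
R = NOT 1111011110101 = 0000100001010 = 266
R = 266 − 2343 = -2077 = 1011111100011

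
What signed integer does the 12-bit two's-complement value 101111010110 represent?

MSB is 1, so the value is negative.
Unsigned reading: 3030. Subtract 2^12 = 4096: 3030 − 4096 = -1066.

-1066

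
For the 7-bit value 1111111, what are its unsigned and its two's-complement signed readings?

unsigned = 127, signed = -1

Unsigned: 1111111 = 127.
Signed: MSB=1 → 127 − 128 = -1.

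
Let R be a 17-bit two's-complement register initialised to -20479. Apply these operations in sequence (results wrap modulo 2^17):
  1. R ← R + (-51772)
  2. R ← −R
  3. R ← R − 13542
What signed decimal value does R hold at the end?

58709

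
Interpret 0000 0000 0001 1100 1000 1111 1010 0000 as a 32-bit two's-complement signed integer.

1871776

MSB is 0, so the value is non-negative: 00000000000111001000111110100000 = 1871776.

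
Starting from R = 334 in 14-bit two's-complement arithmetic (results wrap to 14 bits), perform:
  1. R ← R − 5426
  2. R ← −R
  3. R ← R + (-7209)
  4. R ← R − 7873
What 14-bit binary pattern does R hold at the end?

01100011111010

Start: R = 334 = 00000101001110.
R = 334 − 5426 = -5092 = 10110000011100
R = −(-5092) = 5092 = 01001111100100
R = 5092 + (-7209) = -2117 = 11011110111011
R = -2117 − 7873 = -9990; wraps to 6394 = 01100011111010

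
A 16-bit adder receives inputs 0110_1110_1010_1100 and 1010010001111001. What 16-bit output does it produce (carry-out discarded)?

0001001100100101

  0110111010101100
+ 1010010001111001
= 0001001100100101  (discard carry-out 1)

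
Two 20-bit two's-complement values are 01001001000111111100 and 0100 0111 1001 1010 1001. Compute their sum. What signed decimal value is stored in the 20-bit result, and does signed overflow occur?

01001001000111111100 = 299516 (signed)
0100 0111 1001 1010 1001 → 01000111100110101001 = 293289 (signed)
  01001001000111111100
+ 01000111100110101001
= 10010000101110100101
Result 10010000101110100101: MSB = 1 → 592805 − 1048576 = -455771.
Both addends are non-negative but the stored result is negative: signed overflow. The true value 299516 + 293289 = 592805 lies outside [-524288, 524287].

-455771; overflow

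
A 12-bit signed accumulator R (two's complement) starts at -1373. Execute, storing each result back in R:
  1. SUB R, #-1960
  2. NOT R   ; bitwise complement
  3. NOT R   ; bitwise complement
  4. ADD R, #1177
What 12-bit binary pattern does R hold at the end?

011011100100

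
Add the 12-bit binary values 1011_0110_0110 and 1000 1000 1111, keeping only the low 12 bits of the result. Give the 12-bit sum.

001111110101

  101101100110
+ 100010001111
= 001111110101  (discard carry-out 1)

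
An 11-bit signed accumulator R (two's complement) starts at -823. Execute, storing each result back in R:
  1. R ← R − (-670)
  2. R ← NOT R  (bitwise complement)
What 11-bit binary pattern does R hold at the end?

00010011000

Start: R = -823 = 10011001001.
R = -823 − (-670) = -153 = 11101100111
R = NOT 11101100111 = 00010011000 = 152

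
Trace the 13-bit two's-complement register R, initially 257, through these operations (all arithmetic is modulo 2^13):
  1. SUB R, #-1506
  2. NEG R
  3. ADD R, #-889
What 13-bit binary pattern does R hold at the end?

Start: R = 257 = 0000100000001.
R = 257 − (-1506) = 1763 = 0011011100011
R = −(1763) = -1763 = 1100100011101
R = -1763 + (-889) = -2652 = 1010110100100

1010110100100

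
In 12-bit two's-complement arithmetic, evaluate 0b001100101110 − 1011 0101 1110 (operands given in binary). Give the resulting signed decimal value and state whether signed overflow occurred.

2000; no overflow

0b001100101110 → 001100101110 = 814 (signed)
1011 0101 1110 → 101101011110 = -1186 (signed)
Subtract via negate-and-add: invert 101101011110 + 1 = 010010100010 (i.e. 1186).
  001100101110
+ 010010100010
= 011111010000
Result 011111010000: MSB = 0 → value 2000.
Both addends (after negating the subtrahend) are non-negative and so is the stored result: no signed overflow.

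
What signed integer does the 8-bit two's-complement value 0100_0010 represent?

MSB is 0, so the value is non-negative: 01000010 = 66.

66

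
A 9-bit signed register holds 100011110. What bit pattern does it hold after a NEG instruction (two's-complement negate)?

Invert: 011100001. Add 1: 011100010.

011100010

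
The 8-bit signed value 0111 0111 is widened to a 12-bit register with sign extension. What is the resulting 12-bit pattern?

MSB of 01110111 is 0; replicate it into the new high bits.
0000|01110111 → 000001110111 (still 119).

000001110111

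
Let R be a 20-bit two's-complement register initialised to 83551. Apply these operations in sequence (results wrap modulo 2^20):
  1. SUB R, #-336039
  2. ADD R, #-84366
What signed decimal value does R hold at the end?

Start: R = 83551 = 00010100011001011111.
R = 83551 − (-336039) = 419590 = 01100110011100000110
R = 419590 + (-84366) = 335224 = 01010001110101111000

335224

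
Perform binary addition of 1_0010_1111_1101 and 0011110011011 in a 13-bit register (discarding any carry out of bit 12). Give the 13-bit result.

1101010011000

  1001011111101
+ 0011110011011
= 1101010011000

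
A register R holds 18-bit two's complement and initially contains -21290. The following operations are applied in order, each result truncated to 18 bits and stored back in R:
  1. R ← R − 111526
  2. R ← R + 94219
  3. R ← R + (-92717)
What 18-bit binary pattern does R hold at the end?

011111111100001110

Start: R = -21290 = 111010110011010110.
R = -21290 − 111526 = -132816; wraps to 129328 = 011111100100110000
R = 129328 + 94219 = 223547; wraps to -38597 = 110110100100111011
R = -38597 + (-92717) = -131314; wraps to 130830 = 011111111100001110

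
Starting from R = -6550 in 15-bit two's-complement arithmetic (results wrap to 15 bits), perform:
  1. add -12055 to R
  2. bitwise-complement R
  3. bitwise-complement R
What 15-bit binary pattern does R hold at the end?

011011101010011

Start: R = -6550 = 110011001101010.
R = -6550 + (-12055) = -18605; wraps to 14163 = 011011101010011
R = NOT 011011101010011 = 100100010101100 = -14164
R = NOT 100100010101100 = 011011101010011 = 14163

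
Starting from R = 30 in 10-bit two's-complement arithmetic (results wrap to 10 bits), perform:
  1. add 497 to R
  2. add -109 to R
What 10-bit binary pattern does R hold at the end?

Start: R = 30 = 0000011110.
R = 30 + 497 = 527; wraps to -497 = 1000001111
R = -497 + (-109) = -606; wraps to 418 = 0110100010

0110100010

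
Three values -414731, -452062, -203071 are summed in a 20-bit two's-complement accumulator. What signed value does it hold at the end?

-21288

-414731 + (-452062) = -866793 → wraps to 181783 (00101100011000010111)
181783 + (-203071) = -21288 (11111010110011011000)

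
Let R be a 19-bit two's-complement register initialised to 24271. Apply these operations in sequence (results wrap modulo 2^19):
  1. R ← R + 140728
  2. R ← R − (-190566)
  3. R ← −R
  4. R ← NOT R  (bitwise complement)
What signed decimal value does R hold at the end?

-168724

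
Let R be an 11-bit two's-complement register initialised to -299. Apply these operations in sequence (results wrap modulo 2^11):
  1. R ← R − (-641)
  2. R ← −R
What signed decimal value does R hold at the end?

Start: R = -299 = 11011010101.
R = -299 − (-641) = 342 = 00101010110
R = −(342) = -342 = 11010101010

-342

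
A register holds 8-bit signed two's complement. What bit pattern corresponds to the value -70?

10111010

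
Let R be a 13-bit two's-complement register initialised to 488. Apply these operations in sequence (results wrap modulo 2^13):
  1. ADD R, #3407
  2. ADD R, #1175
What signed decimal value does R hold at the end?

-3122

Start: R = 488 = 0000111101000.
R = 488 + 3407 = 3895 = 0111100110111
R = 3895 + 1175 = 5070; wraps to -3122 = 1001111001110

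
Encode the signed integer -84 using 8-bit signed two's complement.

10101100

|-84| = 84 = 01010100 in 8 bits.
Invert the bits: 10101011. Add 1: 10101100.
Check: 10101100 reads as 172 − 256 = -84.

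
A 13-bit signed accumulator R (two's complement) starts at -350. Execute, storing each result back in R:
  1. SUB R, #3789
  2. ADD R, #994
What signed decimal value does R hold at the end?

Start: R = -350 = 1111010100010.
R = -350 − 3789 = -4139; wraps to 4053 = 0111111010101
R = 4053 + 994 = 5047; wraps to -3145 = 1001110110111

-3145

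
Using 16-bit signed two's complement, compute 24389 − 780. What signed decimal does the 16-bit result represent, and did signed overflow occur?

24389 → 0101111101000101
780 → 0000001100001100
Subtract via negate-and-add: invert 0000001100001100 + 1 = 1111110011110100 (i.e. -780).
  0101111101000101
+ 1111110011110100
= 0101110000111001  (discard carry-out 1)
Result 0101110000111001: MSB = 0 → value 23609.
Addends (after negating the subtrahend) have opposite signs, so signed overflow cannot occur.

23609; no overflow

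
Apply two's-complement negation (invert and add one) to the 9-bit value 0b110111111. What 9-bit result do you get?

001000001

Invert: 001000000. Add 1: 001000001.
Check: 110111111 = -65, 001000001 = 65.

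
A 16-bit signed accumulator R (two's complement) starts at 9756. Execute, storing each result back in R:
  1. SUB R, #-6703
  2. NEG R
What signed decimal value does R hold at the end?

-16459

Start: R = 9756 = 0010011000011100.
R = 9756 − (-6703) = 16459 = 0100000001001011
R = −(16459) = -16459 = 1011111110110101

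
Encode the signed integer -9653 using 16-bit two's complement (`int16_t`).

1101101001001011

|-9653| = 9653 = 0010010110110101 in 16 bits.
Invert the bits: 1101101001001010. Add 1: 1101101001001011.
Check: 1101101001001011 reads as 55883 − 65536 = -9653.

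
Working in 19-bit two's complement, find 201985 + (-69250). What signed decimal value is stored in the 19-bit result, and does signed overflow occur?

132735; no overflow

201985 → 0110001010100000001
-69250 → 1101111000101111110
  0110001010100000001
+ 1101111000101111110
= 0100000011001111111  (discard carry-out 1)
Result 0100000011001111111: MSB = 0 → value 132735.
Addends have opposite signs, so signed overflow cannot occur.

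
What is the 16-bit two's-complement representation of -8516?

|-8516| = 8516 = 0010000101000100 in 16 bits.
Invert the bits: 1101111010111011. Add 1: 1101111010111100.
Check: 1101111010111100 reads as 57020 − 65536 = -8516.

1101111010111100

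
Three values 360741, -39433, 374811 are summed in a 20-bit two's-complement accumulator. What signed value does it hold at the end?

360741 + (-39433) = 321308 (01001110011100011100)
321308 + 374811 = 696119 → wraps to -352457 (10101001111100110111)

-352457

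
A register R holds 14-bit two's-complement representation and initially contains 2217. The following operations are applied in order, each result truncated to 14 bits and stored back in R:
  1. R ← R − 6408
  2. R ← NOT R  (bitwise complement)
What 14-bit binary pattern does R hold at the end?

01000001011110

Start: R = 2217 = 00100010101001.
R = 2217 − 6408 = -4191 = 10111110100001
R = NOT 10111110100001 = 01000001011110 = 4190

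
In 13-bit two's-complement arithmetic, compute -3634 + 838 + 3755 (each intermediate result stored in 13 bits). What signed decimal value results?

959

-3634 + 838 = -2796 (1010100010100)
-2796 + 3755 = 959 (0001110111111)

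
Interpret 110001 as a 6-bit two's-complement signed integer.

MSB is 1, so the value is negative.
Invert: 001110. Add 1: 001111 = 15. So the value is −15.

-15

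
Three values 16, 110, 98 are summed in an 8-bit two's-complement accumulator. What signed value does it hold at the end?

16 + 110 = 126 (01111110)
126 + 98 = 224 → wraps to -32 (11100000)

-32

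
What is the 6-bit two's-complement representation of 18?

010010

18 is non-negative, so write it directly in 6 bits: 010010.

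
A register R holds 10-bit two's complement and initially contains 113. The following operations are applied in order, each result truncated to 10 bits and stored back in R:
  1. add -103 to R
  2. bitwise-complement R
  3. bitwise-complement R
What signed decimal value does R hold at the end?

10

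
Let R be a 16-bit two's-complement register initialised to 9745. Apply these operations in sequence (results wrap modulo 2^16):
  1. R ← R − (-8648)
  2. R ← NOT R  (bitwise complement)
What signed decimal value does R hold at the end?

-18394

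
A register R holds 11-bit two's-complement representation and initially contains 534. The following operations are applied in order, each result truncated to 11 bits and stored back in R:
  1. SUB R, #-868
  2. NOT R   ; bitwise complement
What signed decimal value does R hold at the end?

645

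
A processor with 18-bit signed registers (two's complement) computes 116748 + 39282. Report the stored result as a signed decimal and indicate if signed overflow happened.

116748 → 011100100000001100
39282 → 001001100101110010
  011100100000001100
+ 001001100101110010
= 100110000101111110
Result 100110000101111110: MSB = 1 → 156030 − 262144 = -106114.
Both addends are non-negative but the stored result is negative: signed overflow. The true value 116748 + 39282 = 156030 lies outside [-131072, 131071].

-106114; overflow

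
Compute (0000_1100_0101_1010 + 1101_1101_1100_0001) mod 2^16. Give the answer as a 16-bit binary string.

1110101000011011

  0000110001011010
+ 1101110111000001
= 1110101000011011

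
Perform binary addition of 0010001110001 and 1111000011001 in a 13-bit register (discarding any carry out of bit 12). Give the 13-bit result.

0001010001010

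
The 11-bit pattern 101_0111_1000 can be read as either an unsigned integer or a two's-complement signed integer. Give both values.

Unsigned: 10101111000 = 1400.
Signed: MSB=1 → 1400 − 2048 = -648.

unsigned = 1400, signed = -648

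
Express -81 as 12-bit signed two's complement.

111110101111

|-81| = 81 = 000001010001 in 12 bits.
Invert the bits: 111110101110. Add 1: 111110101111.
Check: 111110101111 reads as 4015 − 4096 = -81.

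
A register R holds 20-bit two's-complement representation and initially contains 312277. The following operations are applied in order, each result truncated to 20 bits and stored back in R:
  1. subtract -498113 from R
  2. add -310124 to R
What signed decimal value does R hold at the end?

Start: R = 312277 = 01001100001111010101.
R = 312277 − (-498113) = 810390; wraps to -238186 = 11000101110110010110
R = -238186 + (-310124) = -548310; wraps to 500266 = 01111010001000101010

500266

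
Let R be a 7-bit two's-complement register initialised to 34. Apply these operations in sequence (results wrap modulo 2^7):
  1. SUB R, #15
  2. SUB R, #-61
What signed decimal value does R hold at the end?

-48

Start: R = 34 = 0100010.
R = 34 − 15 = 19 = 0010011
R = 19 − (-61) = 80; wraps to -48 = 1010000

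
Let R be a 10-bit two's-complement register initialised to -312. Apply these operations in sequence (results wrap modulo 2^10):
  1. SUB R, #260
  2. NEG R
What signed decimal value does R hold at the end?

-452

Start: R = -312 = 1011001000.
R = -312 − 260 = -572; wraps to 452 = 0111000100
R = −(452) = -452 = 1000111100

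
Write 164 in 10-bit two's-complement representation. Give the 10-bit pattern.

164 is non-negative, so write it directly in 10 bits: 0010100100.

0010100100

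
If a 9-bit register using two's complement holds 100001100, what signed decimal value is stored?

MSB is 1, so the value is negative.
Invert: 011110011. Add 1: 011110100 = 244. So the value is −244.

-244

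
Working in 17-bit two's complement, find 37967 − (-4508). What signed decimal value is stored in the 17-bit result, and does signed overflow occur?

42475; no overflow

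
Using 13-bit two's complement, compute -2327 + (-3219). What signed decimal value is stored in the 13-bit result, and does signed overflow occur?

2646; overflow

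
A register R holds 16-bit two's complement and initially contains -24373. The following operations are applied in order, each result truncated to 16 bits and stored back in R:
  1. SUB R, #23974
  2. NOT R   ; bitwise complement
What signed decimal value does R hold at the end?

-17190

Start: R = -24373 = 1010000011001011.
R = -24373 − 23974 = -48347; wraps to 17189 = 0100001100100101
R = NOT 0100001100100101 = 1011110011011010 = -17190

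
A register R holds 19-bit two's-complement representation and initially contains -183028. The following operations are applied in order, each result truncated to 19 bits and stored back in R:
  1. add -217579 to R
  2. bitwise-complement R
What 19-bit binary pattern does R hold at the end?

Start: R = -183028 = 1010011010100001100.
R = -183028 + (-217579) = -400607; wraps to 123681 = 0011110001100100001
R = NOT 0011110001100100001 = 1100001110011011110 = -123682

1100001110011011110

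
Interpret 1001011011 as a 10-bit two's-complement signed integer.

MSB is 1, so the value is negative.
Unsigned reading: 603. Subtract 2^10 = 1024: 603 − 1024 = -421.

-421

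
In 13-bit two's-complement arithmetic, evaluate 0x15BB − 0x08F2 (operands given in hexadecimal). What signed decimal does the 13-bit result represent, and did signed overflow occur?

3273; overflow

0x15BB = 1010110111011 = -2629 (signed)
0x08F2 = 0100011110010 = 2290 (signed)
Subtract via negate-and-add: invert 0100011110010 + 1 = 1011100001110 (i.e. -2290).
  1010110111011
+ 1011100001110
= 0110011001001  (discard carry-out 1)
Result 0110011001001: MSB = 0 → value 3273.
Both addends (after negating the subtrahend) are negative but the stored result is non-negative: signed overflow. The true value -2629 − 2290 = -4919 lies outside [-4096, 4095].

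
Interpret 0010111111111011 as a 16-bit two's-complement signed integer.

12283

MSB is 0, so the value is non-negative: 0010111111111011 = 12283.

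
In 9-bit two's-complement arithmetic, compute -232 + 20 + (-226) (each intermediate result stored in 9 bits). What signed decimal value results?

-232 + 20 = -212 (100101100)
-212 + (-226) = -438 → wraps to 74 (001001010)

74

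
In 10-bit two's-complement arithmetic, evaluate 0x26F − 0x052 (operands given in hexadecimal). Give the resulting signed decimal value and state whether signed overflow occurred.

-483; no overflow

0x26F = 1001101111 = -401 (signed)
0x052 = 0001010010 = 82 (signed)
Subtract via negate-and-add: invert 0001010010 + 1 = 1110101110 (i.e. -82).
  1001101111
+ 1110101110
= 1000011101  (discard carry-out 1)
Result 1000011101: MSB = 1 → 541 − 1024 = -483.
Both addends (after negating the subtrahend) are negative and so is the stored result: no signed overflow.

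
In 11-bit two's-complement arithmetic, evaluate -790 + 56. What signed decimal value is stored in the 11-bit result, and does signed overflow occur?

-734; no overflow

-790 → 10011101010
56 → 00000111000
  10011101010
+ 00000111000
= 10100100010
Result 10100100010: MSB = 1 → 1314 − 2048 = -734.
Addends have opposite signs, so signed overflow cannot occur.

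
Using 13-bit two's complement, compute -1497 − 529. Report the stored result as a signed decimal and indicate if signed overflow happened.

-2026; no overflow

-1497 → 1101000100111
529 → 0001000010001
Subtract via negate-and-add: invert 0001000010001 + 1 = 1110111101111 (i.e. -529).
  1101000100111
+ 1110111101111
= 1100000010110  (discard carry-out 1)
Result 1100000010110: MSB = 1 → 6166 − 8192 = -2026.
Both addends (after negating the subtrahend) are negative and so is the stored result: no signed overflow.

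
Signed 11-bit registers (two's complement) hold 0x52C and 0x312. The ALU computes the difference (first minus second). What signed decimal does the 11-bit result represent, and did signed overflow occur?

0x52C = 10100101100 = -724 (signed)
0x312 = 01100010010 = 786 (signed)
Subtract via negate-and-add: invert 01100010010 + 1 = 10011101110 (i.e. -786).
  10100101100
+ 10011101110
= 01000011010  (discard carry-out 1)
Result 01000011010: MSB = 0 → value 538.
Both addends (after negating the subtrahend) are negative but the stored result is non-negative: signed overflow. The true value -724 − 786 = -1510 lies outside [-1024, 1023].

538; overflow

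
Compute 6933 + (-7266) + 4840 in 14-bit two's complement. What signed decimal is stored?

4507

6933 + (-7266) = -333 (11111010110011)
-333 + 4840 = 4507 (01000110011011)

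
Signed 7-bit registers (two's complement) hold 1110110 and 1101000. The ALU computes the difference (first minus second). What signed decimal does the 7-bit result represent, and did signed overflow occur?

1110110 = -10 (signed)
1101000 = -24 (signed)
Subtract via negate-and-add: invert 1101000 + 1 = 0011000 (i.e. 24).
  1110110
+ 0011000
= 0001110  (discard carry-out 1)
Result 0001110: MSB = 0 → value 14.
Addends (after negating the subtrahend) have opposite signs, so signed overflow cannot occur.

14; no overflow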